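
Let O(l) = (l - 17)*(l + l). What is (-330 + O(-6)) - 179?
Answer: -233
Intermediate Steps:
O(l) = 2*l*(-17 + l) (O(l) = (-17 + l)*(2*l) = 2*l*(-17 + l))
(-330 + O(-6)) - 179 = (-330 + 2*(-6)*(-17 - 6)) - 179 = (-330 + 2*(-6)*(-23)) - 179 = (-330 + 276) - 179 = -54 - 179 = -233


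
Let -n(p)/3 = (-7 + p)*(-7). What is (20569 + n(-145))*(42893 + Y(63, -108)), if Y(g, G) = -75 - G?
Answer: 745925102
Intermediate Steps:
n(p) = -147 + 21*p (n(p) = -3*(-7 + p)*(-7) = -3*(49 - 7*p) = -147 + 21*p)
(20569 + n(-145))*(42893 + Y(63, -108)) = (20569 + (-147 + 21*(-145)))*(42893 + (-75 - 1*(-108))) = (20569 + (-147 - 3045))*(42893 + (-75 + 108)) = (20569 - 3192)*(42893 + 33) = 17377*42926 = 745925102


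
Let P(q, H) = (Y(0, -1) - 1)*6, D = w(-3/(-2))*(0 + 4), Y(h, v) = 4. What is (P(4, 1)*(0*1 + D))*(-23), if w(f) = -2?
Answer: 3312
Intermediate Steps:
D = -8 (D = -2*(0 + 4) = -2*4 = -8)
P(q, H) = 18 (P(q, H) = (4 - 1)*6 = 3*6 = 18)
(P(4, 1)*(0*1 + D))*(-23) = (18*(0*1 - 8))*(-23) = (18*(0 - 8))*(-23) = (18*(-8))*(-23) = -144*(-23) = 3312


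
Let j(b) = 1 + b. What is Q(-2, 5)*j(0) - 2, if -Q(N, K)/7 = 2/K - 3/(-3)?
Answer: -59/5 ≈ -11.800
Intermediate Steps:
Q(N, K) = -7 - 14/K (Q(N, K) = -7*(2/K - 3/(-3)) = -7*(2/K - 3*(-⅓)) = -7*(2/K + 1) = -7*(1 + 2/K) = -7 - 14/K)
Q(-2, 5)*j(0) - 2 = (-7 - 14/5)*(1 + 0) - 2 = (-7 - 14*⅕)*1 - 2 = (-7 - 14/5)*1 - 2 = -49/5*1 - 2 = -49/5 - 2 = -59/5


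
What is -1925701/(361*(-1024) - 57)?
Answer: 1925701/369721 ≈ 5.2085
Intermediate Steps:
-1925701/(361*(-1024) - 57) = -1925701/(-369664 - 57) = -1925701/(-369721) = -1925701*(-1/369721) = 1925701/369721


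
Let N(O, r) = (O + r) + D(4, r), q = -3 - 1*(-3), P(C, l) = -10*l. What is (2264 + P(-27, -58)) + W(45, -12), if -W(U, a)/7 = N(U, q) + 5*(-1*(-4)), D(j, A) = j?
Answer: 2361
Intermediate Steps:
q = 0 (q = -3 + 3 = 0)
N(O, r) = 4 + O + r (N(O, r) = (O + r) + 4 = 4 + O + r)
W(U, a) = -168 - 7*U (W(U, a) = -7*((4 + U + 0) + 5*(-1*(-4))) = -7*((4 + U) + 5*4) = -7*((4 + U) + 20) = -7*(24 + U) = -168 - 7*U)
(2264 + P(-27, -58)) + W(45, -12) = (2264 - 10*(-58)) + (-168 - 7*45) = (2264 + 580) + (-168 - 315) = 2844 - 483 = 2361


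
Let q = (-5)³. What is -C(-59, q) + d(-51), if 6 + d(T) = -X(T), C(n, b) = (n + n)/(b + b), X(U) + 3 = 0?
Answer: -434/125 ≈ -3.4720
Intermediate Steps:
X(U) = -3 (X(U) = -3 + 0 = -3)
q = -125
C(n, b) = n/b (C(n, b) = (2*n)/((2*b)) = (2*n)*(1/(2*b)) = n/b)
d(T) = -3 (d(T) = -6 - 1*(-3) = -6 + 3 = -3)
-C(-59, q) + d(-51) = -(-59)/(-125) - 3 = -(-59)*(-1)/125 - 3 = -1*59/125 - 3 = -59/125 - 3 = -434/125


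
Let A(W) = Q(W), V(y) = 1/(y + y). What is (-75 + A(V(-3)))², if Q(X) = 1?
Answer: 5476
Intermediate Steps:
V(y) = 1/(2*y)
A(W) = 1
(-75 + A(V(-3)))² = (-75 + 1)² = (-74)² = 5476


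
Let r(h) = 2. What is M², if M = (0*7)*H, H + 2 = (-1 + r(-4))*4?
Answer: 0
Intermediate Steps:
H = 2 (H = -2 + (-1 + 2)*4 = -2 + 1*4 = -2 + 4 = 2)
M = 0 (M = (0*7)*2 = 0*2 = 0)
M² = 0² = 0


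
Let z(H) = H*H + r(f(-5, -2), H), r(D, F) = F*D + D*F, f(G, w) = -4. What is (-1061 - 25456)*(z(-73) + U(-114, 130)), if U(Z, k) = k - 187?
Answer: -155283552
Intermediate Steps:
U(Z, k) = -187 + k
r(D, F) = 2*D*F (r(D, F) = D*F + D*F = 2*D*F)
z(H) = H² - 8*H (z(H) = H*H + 2*(-4)*H = H² - 8*H)
(-1061 - 25456)*(z(-73) + U(-114, 130)) = (-1061 - 25456)*(-73*(-8 - 73) + (-187 + 130)) = -26517*(-73*(-81) - 57) = -26517*(5913 - 57) = -26517*5856 = -155283552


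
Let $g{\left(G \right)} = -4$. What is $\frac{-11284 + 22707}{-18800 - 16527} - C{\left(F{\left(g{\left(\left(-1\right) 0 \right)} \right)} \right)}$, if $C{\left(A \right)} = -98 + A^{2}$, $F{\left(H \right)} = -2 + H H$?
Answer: $- \frac{3473469}{35327} \approx -98.323$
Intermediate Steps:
$F{\left(H \right)} = -2 + H^{2}$
$\frac{-11284 + 22707}{-18800 - 16527} - C{\left(F{\left(g{\left(\left(-1\right) 0 \right)} \right)} \right)} = \frac{-11284 + 22707}{-18800 - 16527} - \left(-98 + \left(-2 + \left(-4\right)^{2}\right)^{2}\right) = \frac{11423}{-35327} - \left(-98 + \left(-2 + 16\right)^{2}\right) = 11423 \left(- \frac{1}{35327}\right) - \left(-98 + 14^{2}\right) = - \frac{11423}{35327} - \left(-98 + 196\right) = - \frac{11423}{35327} - 98 = - \frac{3473469}{35327}$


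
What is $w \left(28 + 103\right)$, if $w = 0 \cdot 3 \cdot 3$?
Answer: $0$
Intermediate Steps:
$w = 0$ ($w = 0 \cdot 9 = 0$)
$w \left(28 + 103\right) = 0 \left(28 + 103\right) = 0 \cdot 131 = 0$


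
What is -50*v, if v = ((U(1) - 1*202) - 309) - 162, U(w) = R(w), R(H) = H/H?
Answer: 33600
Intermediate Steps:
R(H) = 1
U(w) = 1
v = -672 (v = ((1 - 1*202) - 309) - 162 = ((1 - 202) - 309) - 162 = (-201 - 309) - 162 = -510 - 162 = -672)
-50*v = -50*(-672) = 33600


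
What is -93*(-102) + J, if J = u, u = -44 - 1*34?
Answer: 9408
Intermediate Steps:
u = -78 (u = -44 - 34 = -78)
J = -78
-93*(-102) + J = -93*(-102) - 78 = 9486 - 78 = 9408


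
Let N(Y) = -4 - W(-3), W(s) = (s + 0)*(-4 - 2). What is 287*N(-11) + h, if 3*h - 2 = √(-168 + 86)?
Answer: -18940/3 + I*√82/3 ≈ -6313.3 + 3.0185*I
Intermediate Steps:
W(s) = -6*s (W(s) = s*(-6) = -6*s)
N(Y) = -22 (N(Y) = -4 - (-6)*(-3) = -4 - 1*18 = -4 - 18 = -22)
h = ⅔ + I*√82/3 (h = ⅔ + √(-168 + 86)/3 = ⅔ + √(-82)/3 = ⅔ + (I*√82)/3 = ⅔ + I*√82/3 ≈ 0.66667 + 3.0185*I)
287*N(-11) + h = 287*(-22) + (⅔ + I*√82/3) = -6314 + (⅔ + I*√82/3) = -18940/3 + I*√82/3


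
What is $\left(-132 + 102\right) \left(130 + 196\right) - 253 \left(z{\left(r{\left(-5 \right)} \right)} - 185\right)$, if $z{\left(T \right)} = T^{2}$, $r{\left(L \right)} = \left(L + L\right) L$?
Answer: $-595475$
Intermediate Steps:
$r{\left(L \right)} = 2 L^{2}$ ($r{\left(L \right)} = 2 L L = 2 L^{2}$)
$\left(-132 + 102\right) \left(130 + 196\right) - 253 \left(z{\left(r{\left(-5 \right)} \right)} - 185\right) = \left(-132 + 102\right) \left(130 + 196\right) - 253 \left(\left(2 \left(-5\right)^{2}\right)^{2} - 185\right) = \left(-30\right) 326 - 253 \left(\left(2 \cdot 25\right)^{2} - 185\right) = -9780 - 253 \left(50^{2} - 185\right) = -9780 - 253 \left(2500 - 185\right) = -9780 - 585695 = -595475$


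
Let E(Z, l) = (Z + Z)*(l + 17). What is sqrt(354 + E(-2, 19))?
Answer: sqrt(210) ≈ 14.491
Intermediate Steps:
E(Z, l) = 2*Z*(17 + l) (E(Z, l) = (2*Z)*(17 + l) = 2*Z*(17 + l))
sqrt(354 + E(-2, 19)) = sqrt(354 + 2*(-2)*(17 + 19)) = sqrt(354 + 2*(-2)*36) = sqrt(354 - 144) = sqrt(210)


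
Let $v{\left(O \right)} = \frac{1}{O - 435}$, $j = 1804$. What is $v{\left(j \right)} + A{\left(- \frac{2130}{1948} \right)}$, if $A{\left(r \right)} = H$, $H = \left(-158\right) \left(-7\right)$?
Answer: $\frac{1514115}{1369} \approx 1106.0$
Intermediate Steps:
$v{\left(O \right)} = \frac{1}{-435 + O}$
$H = 1106$
$A{\left(r \right)} = 1106$
$v{\left(j \right)} + A{\left(- \frac{2130}{1948} \right)} = \frac{1}{-435 + 1804} + 1106 = \frac{1}{1369} + 1106 = \frac{1514115}{1369}$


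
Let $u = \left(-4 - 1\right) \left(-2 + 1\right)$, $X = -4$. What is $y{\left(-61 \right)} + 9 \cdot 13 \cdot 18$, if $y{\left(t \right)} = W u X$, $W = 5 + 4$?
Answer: $1926$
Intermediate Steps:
$W = 9$
$u = 5$ ($u = \left(-5\right) \left(-1\right) = 5$)
$y{\left(t \right)} = -180$ ($y{\left(t \right)} = 9 \cdot 5 \left(-4\right) = 45 \left(-4\right) = -180$)
$y{\left(-61 \right)} + 9 \cdot 13 \cdot 18 = -180 + 9 \cdot 13 \cdot 18 = -180 + 117 \cdot 18 = -180 + 2106 = 1926$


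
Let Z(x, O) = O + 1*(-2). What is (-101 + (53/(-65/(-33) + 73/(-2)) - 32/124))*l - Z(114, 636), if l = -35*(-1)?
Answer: -5640927/1333 ≈ -4231.8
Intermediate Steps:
Z(x, O) = -2 + O (Z(x, O) = O - 2 = -2 + O)
l = 35
(-101 + (53/(-65/(-33) + 73/(-2)) - 32/124))*l - Z(114, 636) = (-101 + (53/(-65/(-33) + 73/(-2)) - 32/124))*35 - (-2 + 636) = (-101 + (53/(-65*(-1/33) + 73*(-1/2)) - 32*1/124))*35 - 1*634 = (-101 + (53/(65/33 - 73/2) - 8/31))*35 - 634 = (-101 + (53/(-2279/66) - 8/31))*35 - 634 = (-101 + (53*(-66/2279) - 8/31))*35 - 634 = (-101 + (-66/43 - 8/31))*35 - 634 = (-101 - 2390/1333)*35 - 634 = -137023/1333*35 - 634 = -4795805/1333 - 634 = -5640927/1333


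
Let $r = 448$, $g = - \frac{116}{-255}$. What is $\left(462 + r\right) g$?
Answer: $\frac{21112}{51} \approx 413.96$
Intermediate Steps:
$g = \frac{116}{255}$ ($g = \left(-116\right) \left(- \frac{1}{255}\right) = \frac{116}{255} \approx 0.4549$)
$\left(462 + r\right) g = \left(462 + 448\right) \frac{116}{255} = 910 \cdot \frac{116}{255} = \frac{21112}{51}$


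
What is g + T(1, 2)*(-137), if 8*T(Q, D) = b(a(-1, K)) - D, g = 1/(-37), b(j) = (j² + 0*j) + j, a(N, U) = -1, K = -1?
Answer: 5065/148 ≈ 34.223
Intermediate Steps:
b(j) = j + j² (b(j) = (j² + 0) + j = j² + j = j + j²)
g = -1/37 ≈ -0.027027
T(Q, D) = -D/8 (T(Q, D) = (-(1 - 1) - D)/8 = (-1*0 - D)/8 = (0 - D)/8 = (-D)/8 = -D/8)
g + T(1, 2)*(-137) = -1/37 - ⅛*2*(-137) = -1/37 - ¼*(-137) = -1/37 + 137/4 = 5065/148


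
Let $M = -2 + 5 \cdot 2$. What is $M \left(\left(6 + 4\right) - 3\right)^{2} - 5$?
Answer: $387$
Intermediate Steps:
$M = 8$ ($M = -2 + 10 = 8$)
$M \left(\left(6 + 4\right) - 3\right)^{2} - 5 = 8 \left(\left(6 + 4\right) - 3\right)^{2} - 5 = 8 \left(10 - 3\right)^{2} - 5 = 8 \cdot 7^{2} - 5 = 8 \cdot 49 - 5 = 392 - 5 = 387$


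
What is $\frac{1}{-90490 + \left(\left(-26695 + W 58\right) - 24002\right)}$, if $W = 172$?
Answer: $- \frac{1}{131211} \approx -7.6213 \cdot 10^{-6}$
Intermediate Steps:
$\frac{1}{-90490 + \left(\left(-26695 + W 58\right) - 24002\right)} = \frac{1}{-90490 + \left(\left(-26695 + 172 \cdot 58\right) - 24002\right)} = \frac{1}{-90490 + \left(\left(-26695 + 9976\right) - 24002\right)} = \frac{1}{-90490 - 40721} = \frac{1}{-131211} = - \frac{1}{131211}$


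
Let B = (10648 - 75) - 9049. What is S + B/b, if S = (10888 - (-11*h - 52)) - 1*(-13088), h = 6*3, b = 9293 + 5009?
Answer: 173240888/7151 ≈ 24226.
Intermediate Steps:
b = 14302
B = 1524 (B = 10573 - 9049 = 1524)
h = 18
S = 24226 (S = (10888 - (-11*18 - 52)) - 1*(-13088) = (10888 - (-198 - 52)) + 13088 = (10888 - 1*(-250)) + 13088 = (10888 + 250) + 13088 = 11138 + 13088 = 24226)
S + B/b = 24226 + 1524/14302 = 24226 + 1524*(1/14302) = 24226 + 762/7151 = 173240888/7151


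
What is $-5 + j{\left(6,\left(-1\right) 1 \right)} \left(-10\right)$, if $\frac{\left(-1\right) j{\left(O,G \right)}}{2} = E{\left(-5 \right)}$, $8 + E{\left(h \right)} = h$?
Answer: $-265$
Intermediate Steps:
$E{\left(h \right)} = -8 + h$
$j{\left(O,G \right)} = 26$ ($j{\left(O,G \right)} = - 2 \left(-8 - 5\right) = \left(-2\right) \left(-13\right) = 26$)
$-5 + j{\left(6,\left(-1\right) 1 \right)} \left(-10\right) = -5 + 26 \left(-10\right) = -5 - 260 = -265$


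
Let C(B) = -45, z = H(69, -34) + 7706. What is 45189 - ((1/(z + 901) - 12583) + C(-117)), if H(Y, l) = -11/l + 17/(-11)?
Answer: 186087540963/3218561 ≈ 57817.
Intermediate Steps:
H(Y, l) = -17/11 - 11/l (H(Y, l) = -11/l + 17*(-1/11) = -11/l - 17/11 = -17/11 - 11/l)
z = 2881587/374 (z = (-17/11 - 11/(-34)) + 7706 = (-17/11 - 11*(-1/34)) + 7706 = (-17/11 + 11/34) + 7706 = -457/374 + 7706 = 2881587/374 ≈ 7704.8)
45189 - ((1/(z + 901) - 12583) + C(-117)) = 45189 - ((1/(2881587/374 + 901) - 12583) - 45) = 45189 - ((1/(3218561/374) - 12583) - 45) = 45189 - ((374/3218561 - 12583) - 45) = 45189 - (-40499152689/3218561 - 45) = 45189 - 1*(-40643987934/3218561) = 45189 + 40643987934/3218561 = 186087540963/3218561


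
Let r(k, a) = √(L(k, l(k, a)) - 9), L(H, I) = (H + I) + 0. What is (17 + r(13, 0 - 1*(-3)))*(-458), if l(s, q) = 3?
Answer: -7786 - 458*√7 ≈ -8997.8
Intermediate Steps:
L(H, I) = H + I
r(k, a) = √(-6 + k) (r(k, a) = √((k + 3) - 9) = √((3 + k) - 9) = √(-6 + k))
(17 + r(13, 0 - 1*(-3)))*(-458) = (17 + √(-6 + 13))*(-458) = (17 + √7)*(-458) = -7786 - 458*√7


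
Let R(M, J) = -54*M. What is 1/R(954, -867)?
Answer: -1/51516 ≈ -1.9411e-5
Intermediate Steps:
1/R(954, -867) = 1/(-54*954) = 1/(-51516) = -1/51516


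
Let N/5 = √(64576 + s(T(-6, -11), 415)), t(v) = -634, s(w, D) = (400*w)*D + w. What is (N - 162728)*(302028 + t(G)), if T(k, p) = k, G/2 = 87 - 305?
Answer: -49045242832 + 1506970*I*√931430 ≈ -4.9045e+10 + 1.4544e+9*I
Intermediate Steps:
G = -436 (G = 2*(87 - 305) = 2*(-218) = -436)
s(w, D) = w + 400*D*w (s(w, D) = 400*D*w + w = w + 400*D*w)
N = 5*I*√931430 (N = 5*√(64576 - 6*(1 + 400*415)) = 5*√(64576 - 6*(1 + 166000)) = 5*√(64576 - 6*166001) = 5*√(64576 - 996006) = 5*√(-931430) = 5*(I*√931430) = 5*I*√931430 ≈ 4825.5*I)
(N - 162728)*(302028 + t(G)) = (5*I*√931430 - 162728)*(302028 - 634) = (-162728 + 5*I*√931430)*301394 = -49045242832 + 1506970*I*√931430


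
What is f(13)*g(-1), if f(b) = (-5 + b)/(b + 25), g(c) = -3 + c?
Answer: -16/19 ≈ -0.84210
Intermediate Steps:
f(b) = (-5 + b)/(25 + b)
f(13)*g(-1) = ((-5 + 13)/(25 + 13))*(-3 - 1) = (8/38)*(-4) = ((1/38)*8)*(-4) = (4/19)*(-4) = -16/19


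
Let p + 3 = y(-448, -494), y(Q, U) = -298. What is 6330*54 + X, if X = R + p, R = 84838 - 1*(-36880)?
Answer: 463237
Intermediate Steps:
p = -301 (p = -3 - 298 = -301)
R = 121718 (R = 84838 + 36880 = 121718)
X = 121417 (X = 121718 - 301 = 121417)
6330*54 + X = 6330*54 + 121417 = 341820 + 121417 = 463237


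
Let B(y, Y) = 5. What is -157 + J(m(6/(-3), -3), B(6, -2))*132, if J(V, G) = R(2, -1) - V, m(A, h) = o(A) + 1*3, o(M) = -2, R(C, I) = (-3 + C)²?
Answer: -157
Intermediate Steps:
m(A, h) = 1 (m(A, h) = -2 + 1*3 = -2 + 3 = 1)
J(V, G) = 1 - V (J(V, G) = (-3 + 2)² - V = (-1)² - V = 1 - V)
-157 + J(m(6/(-3), -3), B(6, -2))*132 = -157 + (1 - 1*1)*132 = -157 + (1 - 1)*132 = -157 + 0*132 = -157 + 0 = -157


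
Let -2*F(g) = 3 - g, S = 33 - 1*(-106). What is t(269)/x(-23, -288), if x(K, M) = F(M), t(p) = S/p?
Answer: -278/78279 ≈ -0.0035514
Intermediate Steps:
S = 139 (S = 33 + 106 = 139)
F(g) = -3/2 + g/2 (F(g) = -(3 - g)/2 = -3/2 + g/2)
t(p) = 139/p
x(K, M) = -3/2 + M/2
t(269)/x(-23, -288) = (139/269)/(-3/2 + (½)*(-288)) = (139*(1/269))/(-3/2 - 144) = 139/(269*(-291/2)) = (139/269)*(-2/291) = -278/78279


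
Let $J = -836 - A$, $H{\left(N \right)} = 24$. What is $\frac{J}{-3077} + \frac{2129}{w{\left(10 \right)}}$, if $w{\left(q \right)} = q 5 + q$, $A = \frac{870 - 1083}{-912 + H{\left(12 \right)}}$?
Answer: $\frac{488481947}{13661880} \approx 35.755$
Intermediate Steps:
$A = \frac{71}{296}$ ($A = \frac{870 - 1083}{-912 + 24} = - \frac{213}{-888} = \left(-213\right) \left(- \frac{1}{888}\right) = \frac{71}{296} \approx 0.23986$)
$w{\left(q \right)} = 6 q$ ($w{\left(q \right)} = 5 q + q = 6 q$)
$J = - \frac{247527}{296}$ ($J = -836 - \frac{71}{296} = - \frac{247527}{296} \approx -836.24$)
$\frac{J}{-3077} + \frac{2129}{w{\left(10 \right)}} = - \frac{247527}{296 \left(-3077\right)} + \frac{2129}{6 \cdot 10} = \left(- \frac{247527}{296}\right) \left(- \frac{1}{3077}\right) + \frac{2129}{60} = \frac{247527}{910792} + 2129 \cdot \frac{1}{60} = \frac{247527}{910792} + \frac{2129}{60} = \frac{488481947}{13661880}$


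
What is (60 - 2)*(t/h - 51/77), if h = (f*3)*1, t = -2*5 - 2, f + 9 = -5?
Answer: -1682/77 ≈ -21.844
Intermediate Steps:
f = -14 (f = -9 - 5 = -14)
t = -12 (t = -10 - 2 = -12)
h = -42 (h = -14*3*1 = -42*1 = -42)
(60 - 2)*(t/h - 51/77) = (60 - 2)*(-12/(-42) - 51/77) = 58*(-12*(-1/42) - 51*1/77) = 58*(2/7 - 51/77) = 58*(-29/77) = -1682/77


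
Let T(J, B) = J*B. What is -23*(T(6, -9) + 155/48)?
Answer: 56051/48 ≈ 1167.7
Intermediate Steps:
T(J, B) = B*J
-23*(T(6, -9) + 155/48) = -23*(-9*6 + 155/48) = -23*(-54 + 155*(1/48)) = -23*(-54 + 155/48) = -23*(-2437/48) = 56051/48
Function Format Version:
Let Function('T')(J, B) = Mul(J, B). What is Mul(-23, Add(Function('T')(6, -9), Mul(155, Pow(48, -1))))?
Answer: Rational(56051, 48) ≈ 1167.7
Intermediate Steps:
Function('T')(J, B) = Mul(B, J)
Mul(-23, Add(Function('T')(6, -9), Mul(155, Pow(48, -1)))) = Mul(-23, Add(Mul(-9, 6), Mul(155, Pow(48, -1)))) = Mul(-23, Add(-54, Mul(155, Rational(1, 48)))) = Mul(-23, Add(-54, Rational(155, 48))) = Mul(-23, Rational(-2437, 48)) = Rational(56051, 48)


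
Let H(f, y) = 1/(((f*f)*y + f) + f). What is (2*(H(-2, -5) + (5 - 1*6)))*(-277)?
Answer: 6925/12 ≈ 577.08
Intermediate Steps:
H(f, y) = 1/(2*f + y*f²) (H(f, y) = 1/((f²*y + f) + f) = 1/((y*f² + f) + f) = 1/((f + y*f²) + f) = 1/(2*f + y*f²))
(2*(H(-2, -5) + (5 - 1*6)))*(-277) = (2*(1/((-2)*(2 - 2*(-5))) + (5 - 1*6)))*(-277) = (2*(-1/(2*(2 + 10)) + (5 - 6)))*(-277) = (2*(-½/12 - 1))*(-277) = (2*(-½*1/12 - 1))*(-277) = (2*(-1/24 - 1))*(-277) = (2*(-25/24))*(-277) = -25/12*(-277) = 6925/12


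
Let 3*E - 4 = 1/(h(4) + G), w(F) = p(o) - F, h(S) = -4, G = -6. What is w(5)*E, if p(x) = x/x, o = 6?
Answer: -26/5 ≈ -5.2000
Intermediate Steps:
p(x) = 1
w(F) = 1 - F
E = 13/10 (E = 4/3 + 1/(3*(-4 - 6)) = 4/3 + (⅓)/(-10) = 4/3 + (⅓)*(-⅒) = 4/3 - 1/30 = 13/10 ≈ 1.3000)
w(5)*E = (1 - 1*5)*(13/10) = (1 - 5)*(13/10) = -4*13/10 = -26/5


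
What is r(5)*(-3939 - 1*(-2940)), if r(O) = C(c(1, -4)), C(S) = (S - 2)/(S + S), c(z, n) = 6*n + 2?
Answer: -5994/11 ≈ -544.91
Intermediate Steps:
c(z, n) = 2 + 6*n
C(S) = (-2 + S)/(2*S) (C(S) = (-2 + S)/((2*S)) = (-2 + S)*(1/(2*S)) = (-2 + S)/(2*S))
r(O) = 6/11 (r(O) = (-2 + (2 + 6*(-4)))/(2*(2 + 6*(-4))) = (-2 + (2 - 24))/(2*(2 - 24)) = (½)*(-2 - 22)/(-22) = (½)*(-1/22)*(-24) = 6/11)
r(5)*(-3939 - 1*(-2940)) = 6*(-3939 - 1*(-2940))/11 = 6*(-3939 + 2940)/11 = (6/11)*(-999) = -5994/11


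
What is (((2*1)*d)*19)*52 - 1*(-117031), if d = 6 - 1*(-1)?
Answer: 130863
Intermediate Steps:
d = 7 (d = 6 + 1 = 7)
(((2*1)*d)*19)*52 - 1*(-117031) = (((2*1)*7)*19)*52 - 1*(-117031) = ((2*7)*19)*52 + 117031 = (14*19)*52 + 117031 = 266*52 + 117031 = 13832 + 117031 = 130863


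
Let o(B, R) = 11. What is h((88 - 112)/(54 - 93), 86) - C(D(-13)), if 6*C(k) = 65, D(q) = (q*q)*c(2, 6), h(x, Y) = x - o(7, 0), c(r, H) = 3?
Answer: -1655/78 ≈ -21.218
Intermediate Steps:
h(x, Y) = -11 + x (h(x, Y) = x - 1*11 = x - 11 = -11 + x)
D(q) = 3*q**2 (D(q) = (q*q)*3 = q**2*3 = 3*q**2)
C(k) = 65/6 (C(k) = (1/6)*65 = 65/6)
h((88 - 112)/(54 - 93), 86) - C(D(-13)) = (-11 + (88 - 112)/(54 - 93)) - 1*65/6 = (-11 - 24/(-39)) - 65/6 = (-11 - 24*(-1/39)) - 65/6 = (-11 + 8/13) - 65/6 = -135/13 - 65/6 = -1655/78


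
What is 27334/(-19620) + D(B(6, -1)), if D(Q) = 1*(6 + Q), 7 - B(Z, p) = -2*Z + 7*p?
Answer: 300253/9810 ≈ 30.607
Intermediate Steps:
B(Z, p) = 7 - 7*p + 2*Z (B(Z, p) = 7 - (-2*Z + 7*p) = 7 + (-7*p + 2*Z) = 7 - 7*p + 2*Z)
D(Q) = 6 + Q
27334/(-19620) + D(B(6, -1)) = 27334/(-19620) + (6 + (7 - 7*(-1) + 2*6)) = 27334*(-1/19620) + (6 + (7 + 7 + 12)) = -13667/9810 + (6 + 26) = -13667/9810 + 32 = 300253/9810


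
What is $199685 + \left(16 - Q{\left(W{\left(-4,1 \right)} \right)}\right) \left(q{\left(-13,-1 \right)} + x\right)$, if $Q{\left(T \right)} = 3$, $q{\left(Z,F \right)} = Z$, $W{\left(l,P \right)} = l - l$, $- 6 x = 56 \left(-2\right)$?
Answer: $\frac{599276}{3} \approx 1.9976 \cdot 10^{5}$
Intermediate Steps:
$x = \frac{56}{3}$ ($x = - \frac{56 \left(-2\right)}{6} = \left(- \frac{1}{6}\right) \left(-112\right) = \frac{56}{3} \approx 18.667$)
$W{\left(l,P \right)} = 0$
$199685 + \left(16 - Q{\left(W{\left(-4,1 \right)} \right)}\right) \left(q{\left(-13,-1 \right)} + x\right) = 199685 + \left(16 - 3\right) \left(-13 + \frac{56}{3}\right) = 199685 + \left(16 - 3\right) \frac{17}{3} = 199685 + 13 \cdot \frac{17}{3} = 199685 + \frac{221}{3} = \frac{599276}{3}$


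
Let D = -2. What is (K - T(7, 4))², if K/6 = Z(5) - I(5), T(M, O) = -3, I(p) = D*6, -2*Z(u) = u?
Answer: 3600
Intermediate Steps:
Z(u) = -u/2
I(p) = -12 (I(p) = -2*6 = -12)
K = 57 (K = 6*(-½*5 - 1*(-12)) = 6*(-5/2 + 12) = 6*(19/2) = 57)
(K - T(7, 4))² = (57 - 1*(-3))² = (57 + 3)² = 60² = 3600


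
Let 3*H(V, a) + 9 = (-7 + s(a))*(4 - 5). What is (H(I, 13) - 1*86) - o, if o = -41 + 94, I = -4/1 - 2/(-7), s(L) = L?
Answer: -144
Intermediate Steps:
I = -26/7 (I = -4*1 - 2*(-⅐) = -4 + 2/7 = -26/7 ≈ -3.7143)
H(V, a) = -⅔ - a/3 (H(V, a) = -3 + ((-7 + a)*(4 - 5))/3 = -3 + ((-7 + a)*(-1))/3 = -3 + (7 - a)/3 = -3 + (7/3 - a/3) = -⅔ - a/3)
o = 53
(H(I, 13) - 1*86) - o = ((-⅔ - ⅓*13) - 1*86) - 1*53 = ((-⅔ - 13/3) - 86) - 53 = (-5 - 86) - 53 = -91 - 53 = -144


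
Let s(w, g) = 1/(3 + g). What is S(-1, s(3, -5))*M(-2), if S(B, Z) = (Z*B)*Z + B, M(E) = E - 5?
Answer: 35/4 ≈ 8.7500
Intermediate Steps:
M(E) = -5 + E
S(B, Z) = B + B*Z² (S(B, Z) = (B*Z)*Z + B = B*Z² + B = B + B*Z²)
S(-1, s(3, -5))*M(-2) = (-(1 + (1/(3 - 5))²))*(-5 - 2) = -(1 + (1/(-2))²)*(-7) = -(1 + (-½)²)*(-7) = -(1 + ¼)*(-7) = -1*5/4*(-7) = -5/4*(-7) = 35/4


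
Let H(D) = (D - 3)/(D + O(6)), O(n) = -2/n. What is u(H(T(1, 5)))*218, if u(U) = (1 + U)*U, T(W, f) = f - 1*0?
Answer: 6540/49 ≈ 133.47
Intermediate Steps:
T(W, f) = f (T(W, f) = f + 0 = f)
H(D) = (-3 + D)/(-⅓ + D) (H(D) = (D - 3)/(D - 2/6) = (-3 + D)/(D - 2*⅙) = (-3 + D)/(D - ⅓) = (-3 + D)/(-⅓ + D))
u(U) = U*(1 + U)
u(H(T(1, 5)))*218 = ((3*(-3 + 5)/(-1 + 3*5))*(1 + 3*(-3 + 5)/(-1 + 3*5)))*218 = ((3*2/(-1 + 15))*(1 + 3*2/(-1 + 15)))*218 = ((3*2/14)*(1 + 3*2/14))*218 = ((3*(1/14)*2)*(1 + 3*(1/14)*2))*218 = (3*(1 + 3/7)/7)*218 = ((3/7)*(10/7))*218 = (30/49)*218 = 6540/49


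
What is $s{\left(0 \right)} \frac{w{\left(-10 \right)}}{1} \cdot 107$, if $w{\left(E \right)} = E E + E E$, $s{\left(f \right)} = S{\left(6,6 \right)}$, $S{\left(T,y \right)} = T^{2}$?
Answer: $770400$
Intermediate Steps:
$s{\left(f \right)} = 36$ ($s{\left(f \right)} = 6^{2} = 36$)
$w{\left(E \right)} = 2 E^{2}$ ($w{\left(E \right)} = E^{2} + E^{2} = 2 E^{2}$)
$s{\left(0 \right)} \frac{w{\left(-10 \right)}}{1} \cdot 107 = 36 \frac{2 \left(-10\right)^{2}}{1} \cdot 107 = 36 \cdot 2 \cdot 100 \cdot 1 \cdot 107 = 36 \cdot 200 \cdot 1 \cdot 107 = 36 \cdot 200 \cdot 107 = 7200 \cdot 107 = 770400$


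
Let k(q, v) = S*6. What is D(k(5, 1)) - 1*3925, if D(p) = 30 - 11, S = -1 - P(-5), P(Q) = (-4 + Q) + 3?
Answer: -3906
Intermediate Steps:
P(Q) = -1 + Q
S = 5 (S = -1 - (-1 - 5) = -1 - 1*(-6) = -1 + 6 = 5)
k(q, v) = 30 (k(q, v) = 5*6 = 30)
D(p) = 19
D(k(5, 1)) - 1*3925 = 19 - 1*3925 = 19 - 3925 = -3906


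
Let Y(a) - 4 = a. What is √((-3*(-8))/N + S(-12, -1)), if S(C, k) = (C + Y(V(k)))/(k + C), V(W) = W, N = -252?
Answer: √44499/273 ≈ 0.77270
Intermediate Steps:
Y(a) = 4 + a
S(C, k) = (4 + C + k)/(C + k) (S(C, k) = (C + (4 + k))/(k + C) = (4 + C + k)/(C + k))
√((-3*(-8))/N + S(-12, -1)) = √(-3*(-8)/(-252) + (4 - 12 - 1)/(-12 - 1)) = √(24*(-1/252) - 9/(-13)) = √(-2/21 - 1/13*(-9)) = √(-2/21 + 9/13) = √(163/273) = √44499/273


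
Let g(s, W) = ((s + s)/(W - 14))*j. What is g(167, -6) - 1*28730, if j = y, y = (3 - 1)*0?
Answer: -28730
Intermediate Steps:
y = 0 (y = 2*0 = 0)
j = 0
g(s, W) = 0 (g(s, W) = ((s + s)/(W - 14))*0 = ((2*s)/(-14 + W))*0 = (2*s/(-14 + W))*0 = 0)
g(167, -6) - 1*28730 = 0 - 1*28730 = 0 - 28730 = -28730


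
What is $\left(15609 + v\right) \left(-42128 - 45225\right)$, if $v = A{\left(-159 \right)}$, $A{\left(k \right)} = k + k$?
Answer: $-1335714723$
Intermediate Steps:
$A{\left(k \right)} = 2 k$
$v = -318$ ($v = 2 \left(-159\right) = -318$)
$\left(15609 + v\right) \left(-42128 - 45225\right) = \left(15609 - 318\right) \left(-42128 - 45225\right) = 15291 \left(-87353\right) = -1335714723$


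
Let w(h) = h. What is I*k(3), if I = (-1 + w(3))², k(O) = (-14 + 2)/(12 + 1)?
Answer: -48/13 ≈ -3.6923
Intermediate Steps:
k(O) = -12/13
I = 4 (I = (-1 + 3)² = 2² = 4)
I*k(3) = 4*(-12/13) = -48/13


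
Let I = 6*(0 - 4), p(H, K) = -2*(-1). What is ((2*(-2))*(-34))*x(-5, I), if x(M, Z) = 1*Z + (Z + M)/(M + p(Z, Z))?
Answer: -5848/3 ≈ -1949.3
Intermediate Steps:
p(H, K) = 2
I = -24 (I = 6*(-4) = -24)
x(M, Z) = Z + (M + Z)/(2 + M) (x(M, Z) = 1*Z + (Z + M)/(M + 2) = Z + (M + Z)/(2 + M))
((2*(-2))*(-34))*x(-5, I) = ((2*(-2))*(-34))*((-5 + 3*(-24) - 5*(-24))/(2 - 5)) = (-4*(-34))*((-5 - 72 + 120)/(-3)) = 136*(-⅓*43) = 136*(-43/3) = -5848/3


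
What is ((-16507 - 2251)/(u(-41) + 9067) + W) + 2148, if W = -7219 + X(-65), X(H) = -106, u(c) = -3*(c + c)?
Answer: -48232159/9313 ≈ -5179.0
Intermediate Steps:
u(c) = -6*c
W = -7325 (W = -7219 - 106 = -7325)
((-16507 - 2251)/(u(-41) + 9067) + W) + 2148 = ((-16507 - 2251)/(-6*(-41) + 9067) - 7325) + 2148 = (-18758/(246 + 9067) - 7325) + 2148 = (-18758/9313 - 7325) + 2148 = -68236483/9313 + 2148 = -48232159/9313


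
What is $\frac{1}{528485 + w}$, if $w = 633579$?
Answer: $\frac{1}{1162064} \approx 8.6054 \cdot 10^{-7}$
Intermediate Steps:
$\frac{1}{528485 + w} = \frac{1}{528485 + 633579} = \frac{1}{1162064}$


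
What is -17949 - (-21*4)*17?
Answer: -16521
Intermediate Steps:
-17949 - (-21*4)*17 = -17949 - (-84)*17 = -17949 - 1*(-1428) = -17949 + 1428 = -16521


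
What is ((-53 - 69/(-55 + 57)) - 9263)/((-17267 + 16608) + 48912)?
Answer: -18701/96506 ≈ -0.19378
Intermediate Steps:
((-53 - 69/(-55 + 57)) - 9263)/((-17267 + 16608) + 48912) = ((-53 - 69/2) - 9263)/(-659 + 48912) = ((-53 - 69*½) - 9263)/48253 = ((-53 - 69/2) - 9263)*(1/48253) = (-175/2 - 9263)*(1/48253) = -18701/2*1/48253 = -18701/96506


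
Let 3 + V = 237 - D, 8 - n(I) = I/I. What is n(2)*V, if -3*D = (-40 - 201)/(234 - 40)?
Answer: 951629/582 ≈ 1635.1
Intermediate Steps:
n(I) = 7 (n(I) = 8 - I/I = 8 - 1*1 = 8 - 1 = 7)
D = 241/582 (D = -(-40 - 201)/(3*(234 - 40)) = -(-241)/(3*194) = -1/3*(-241/194) = 241/582 ≈ 0.41409)
V = 135947/582 (V = -3 + (237 - 1*241/582) = -3 + (237 - 241/582) = -3 + 137693/582 = 135947/582 ≈ 233.59)
n(2)*V = 7*(135947/582) = 951629/582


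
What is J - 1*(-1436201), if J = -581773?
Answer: 854428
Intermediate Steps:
J - 1*(-1436201) = -581773 - 1*(-1436201) = -581773 + 1436201 = 854428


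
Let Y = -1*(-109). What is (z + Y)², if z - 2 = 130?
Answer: 58081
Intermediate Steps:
Y = 109
z = 132 (z = 2 + 130 = 132)
(z + Y)² = (132 + 109)² = 241² = 58081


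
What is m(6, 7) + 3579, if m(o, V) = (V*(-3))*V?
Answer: 3432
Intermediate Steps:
m(o, V) = -3*V**2 (m(o, V) = (-3*V)*V = -3*V**2)
m(6, 7) + 3579 = -3*7**2 + 3579 = -3*49 + 3579 = -147 + 3579 = 3432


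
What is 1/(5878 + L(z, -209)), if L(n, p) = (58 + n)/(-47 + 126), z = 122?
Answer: 79/464542 ≈ 0.00017006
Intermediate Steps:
L(n, p) = 58/79 + n/79 (L(n, p) = (58 + n)/79 = (58 + n)*(1/79) = 58/79 + n/79)
1/(5878 + L(z, -209)) = 1/(5878 + (58/79 + (1/79)*122)) = 1/(5878 + (58/79 + 122/79)) = 1/(5878 + 180/79) = 1/(464542/79) = 79/464542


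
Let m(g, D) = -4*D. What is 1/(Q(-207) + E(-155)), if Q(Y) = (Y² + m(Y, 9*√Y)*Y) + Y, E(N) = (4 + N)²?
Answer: 65443/15777973177 - 22356*I*√23/15777973177 ≈ 4.1477e-6 - 6.7953e-6*I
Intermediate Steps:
Q(Y) = Y + Y² - 36*Y^(3/2) (Q(Y) = (Y² + (-36*√Y)*Y) + Y = (Y² - 36*Y^(3/2)) + Y = Y + Y² - 36*Y^(3/2))
1/(Q(-207) + E(-155)) = 1/(-207*(1 - 207 - 108*I*√23) + (4 - 155)²) = 1/(-207*(1 - 207 - 108*I*√23) + (-151)²) = 1/(-207*(1 - 207 - 108*I*√23) + 22801) = 1/(-207*(-206 - 108*I*√23) + 22801) = 1/((42642 + 22356*I*√23) + 22801) = 1/(65443 + 22356*I*√23)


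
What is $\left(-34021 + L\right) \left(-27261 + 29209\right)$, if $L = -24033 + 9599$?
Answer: $-94390340$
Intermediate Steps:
$L = -14434$
$\left(-34021 + L\right) \left(-27261 + 29209\right) = \left(-34021 - 14434\right) \left(-27261 + 29209\right) = \left(-48455\right) 1948 = -94390340$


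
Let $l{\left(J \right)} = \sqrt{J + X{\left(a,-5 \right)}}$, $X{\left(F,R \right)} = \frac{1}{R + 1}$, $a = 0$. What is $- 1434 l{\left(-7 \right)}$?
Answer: $- 717 i \sqrt{29} \approx - 3861.2 i$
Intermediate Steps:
$X{\left(F,R \right)} = \frac{1}{1 + R}$
$l{\left(J \right)} = \sqrt{- \frac{1}{4} + J}$ ($l{\left(J \right)} = \sqrt{J + \frac{1}{1 - 5}} = \sqrt{J + \frac{1}{-4}} = \sqrt{J - \frac{1}{4}} = \sqrt{- \frac{1}{4} + J}$)
$- 1434 l{\left(-7 \right)} = - 1434 \frac{\sqrt{-1 + 4 \left(-7\right)}}{2} = - 1434 \frac{\sqrt{-1 - 28}}{2} = - 1434 \frac{\sqrt{-29}}{2} = - 1434 \frac{i \sqrt{29}}{2} = - 717 i \sqrt{29}$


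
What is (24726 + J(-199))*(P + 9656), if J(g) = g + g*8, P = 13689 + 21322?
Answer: 1024437645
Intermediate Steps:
P = 35011
J(g) = 9*g (J(g) = g + 8*g = 9*g)
(24726 + J(-199))*(P + 9656) = (24726 + 9*(-199))*(35011 + 9656) = (24726 - 1791)*44667 = 22935*44667 = 1024437645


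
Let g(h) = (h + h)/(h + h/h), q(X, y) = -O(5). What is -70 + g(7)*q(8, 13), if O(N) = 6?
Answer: -161/2 ≈ -80.500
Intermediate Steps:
q(X, y) = -6 (q(X, y) = -1*6 = -6)
g(h) = 2*h/(1 + h) (g(h) = (2*h)/(h + 1) = (2*h)/(1 + h) = 2*h/(1 + h))
-70 + g(7)*q(8, 13) = -70 + (2*7/(1 + 7))*(-6) = -70 + (2*7/8)*(-6) = -70 + (2*7*(⅛))*(-6) = -70 + (7/4)*(-6) = -70 - 21/2 = -161/2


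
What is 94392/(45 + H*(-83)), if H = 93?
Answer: -15732/1279 ≈ -12.300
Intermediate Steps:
94392/(45 + H*(-83)) = 94392/(45 + 93*(-83)) = 94392/(45 - 7719) = 94392/(-7674) = 94392*(-1/7674) = -15732/1279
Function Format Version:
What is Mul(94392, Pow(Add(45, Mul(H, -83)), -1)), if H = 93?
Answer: Rational(-15732, 1279) ≈ -12.300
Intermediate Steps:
Mul(94392, Pow(Add(45, Mul(H, -83)), -1)) = Mul(94392, Pow(Add(45, Mul(93, -83)), -1)) = Mul(94392, Pow(Add(45, -7719), -1)) = Mul(94392, Pow(-7674, -1)) = Mul(94392, Rational(-1, 7674)) = Rational(-15732, 1279)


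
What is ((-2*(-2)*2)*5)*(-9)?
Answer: -360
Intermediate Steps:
((-2*(-2)*2)*5)*(-9) = ((4*2)*5)*(-9) = (8*5)*(-9) = 40*(-9) = -360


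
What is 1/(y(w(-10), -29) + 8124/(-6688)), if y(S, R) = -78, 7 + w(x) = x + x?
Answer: -1672/132447 ≈ -0.012624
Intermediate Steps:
w(x) = -7 + 2*x (w(x) = -7 + (x + x) = -7 + 2*x)
1/(y(w(-10), -29) + 8124/(-6688)) = 1/(-78 + 8124/(-6688)) = 1/(-78 + 8124*(-1/6688)) = 1/(-78 - 2031/1672) = 1/(-132447/1672) = -1672/132447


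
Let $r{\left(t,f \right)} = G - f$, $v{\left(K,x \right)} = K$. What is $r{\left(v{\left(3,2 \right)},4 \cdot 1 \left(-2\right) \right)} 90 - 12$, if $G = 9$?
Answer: $1518$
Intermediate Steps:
$r{\left(t,f \right)} = 9 - f$
$r{\left(v{\left(3,2 \right)},4 \cdot 1 \left(-2\right) \right)} 90 - 12 = \left(9 - 4 \cdot 1 \left(-2\right)\right) 90 - 12 = \left(9 - 4 \left(-2\right)\right) 90 - 12 = \left(9 - -8\right) 90 - 12 = \left(9 + 8\right) 90 - 12 = 17 \cdot 90 - 12 = 1530 - 12 = 1518$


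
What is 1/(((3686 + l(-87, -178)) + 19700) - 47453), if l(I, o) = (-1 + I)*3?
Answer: -1/24331 ≈ -4.1100e-5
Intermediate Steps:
l(I, o) = -3 + 3*I
1/(((3686 + l(-87, -178)) + 19700) - 47453) = 1/(((3686 + (-3 + 3*(-87))) + 19700) - 47453) = 1/(((3686 + (-3 - 261)) + 19700) - 47453) = 1/(((3686 - 264) + 19700) - 47453) = 1/((3422 + 19700) - 47453) = 1/(23122 - 47453) = 1/(-24331) = -1/24331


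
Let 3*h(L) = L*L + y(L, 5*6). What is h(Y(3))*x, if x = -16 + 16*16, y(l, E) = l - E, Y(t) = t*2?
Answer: 960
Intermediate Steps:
Y(t) = 2*t
h(L) = -10 + L/3 + L²/3 (h(L) = (L*L + (L - 5*6))/3 = (L² + (L - 1*30))/3 = (L² + (L - 30))/3 = (L² + (-30 + L))/3 = (-30 + L + L²)/3 = -10 + L/3 + L²/3)
x = 240 (x = -16 + 256 = 240)
h(Y(3))*x = (-10 + (2*3)/3 + (2*3)²/3)*240 = (-10 + (⅓)*6 + (⅓)*6²)*240 = (-10 + 2 + (⅓)*36)*240 = (-10 + 2 + 12)*240 = 4*240 = 960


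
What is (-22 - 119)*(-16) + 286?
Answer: 2542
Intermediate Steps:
(-22 - 119)*(-16) + 286 = -141*(-16) + 286 = 2256 + 286 = 2542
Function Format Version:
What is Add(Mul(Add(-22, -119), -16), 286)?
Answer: 2542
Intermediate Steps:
Add(Mul(Add(-22, -119), -16), 286) = Add(Mul(-141, -16), 286) = Add(2256, 286) = 2542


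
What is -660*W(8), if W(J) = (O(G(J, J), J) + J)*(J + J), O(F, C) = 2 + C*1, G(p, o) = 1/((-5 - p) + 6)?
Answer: -190080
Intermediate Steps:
G(p, o) = 1/(1 - p)
O(F, C) = 2 + C
W(J) = 2*J*(2 + 2*J) (W(J) = ((2 + J) + J)*(J + J) = (2 + 2*J)*(2*J) = 2*J*(2 + 2*J))
-660*W(8) = -2640*8*(1 + 8) = -2640*8*9 = -660*288 = -190080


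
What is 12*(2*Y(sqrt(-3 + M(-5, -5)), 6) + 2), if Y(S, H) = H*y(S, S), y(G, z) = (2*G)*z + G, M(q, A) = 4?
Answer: 456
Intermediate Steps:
y(G, z) = G + 2*G*z (y(G, z) = 2*G*z + G = G + 2*G*z)
Y(S, H) = H*S*(1 + 2*S) (Y(S, H) = H*(S*(1 + 2*S)) = H*S*(1 + 2*S))
12*(2*Y(sqrt(-3 + M(-5, -5)), 6) + 2) = 12*(2*(6*sqrt(-3 + 4)*(1 + 2*sqrt(-3 + 4))) + 2) = 12*(2*(6*sqrt(1)*(1 + 2*sqrt(1))) + 2) = 12*(2*(6*1*(1 + 2*1)) + 2) = 12*(2*(6*1*(1 + 2)) + 2) = 12*(2*(6*1*3) + 2) = 12*(2*18 + 2) = 12*(36 + 2) = 12*38 = 456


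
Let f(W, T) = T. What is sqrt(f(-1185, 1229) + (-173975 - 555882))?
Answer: 2*I*sqrt(182157) ≈ 853.6*I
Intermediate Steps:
sqrt(f(-1185, 1229) + (-173975 - 555882)) = sqrt(1229 + (-173975 - 555882)) = sqrt(1229 - 729857) = sqrt(-728628) = 2*I*sqrt(182157)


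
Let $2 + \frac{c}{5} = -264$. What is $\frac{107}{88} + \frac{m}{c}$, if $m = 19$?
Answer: $\frac{3701}{3080} \approx 1.2016$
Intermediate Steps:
$c = -1330$ ($c = -10 + 5 \left(-264\right) = -10 - 1320 = -1330$)
$\frac{107}{88} + \frac{m}{c} = \frac{107}{88} + \frac{19}{-1330} = 107 \cdot \frac{1}{88} + 19 \left(- \frac{1}{1330}\right) = \frac{107}{88} - \frac{1}{70} = \frac{3701}{3080}$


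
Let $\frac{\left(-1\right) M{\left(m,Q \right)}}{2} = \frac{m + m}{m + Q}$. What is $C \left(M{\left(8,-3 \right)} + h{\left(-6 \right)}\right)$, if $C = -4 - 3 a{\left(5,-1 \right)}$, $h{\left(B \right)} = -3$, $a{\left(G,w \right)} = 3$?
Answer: $\frac{611}{5} \approx 122.2$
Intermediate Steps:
$C = -13$ ($C = -4 - 9 = -13$)
$M{\left(m,Q \right)} = - \frac{4 m}{Q + m}$ ($M{\left(m,Q \right)} = - 2 \frac{m + m}{m + Q} = - 2 \frac{2 m}{Q + m} = - \frac{4 m}{Q + m}$)
$C \left(M{\left(8,-3 \right)} + h{\left(-6 \right)}\right) = - 13 \left(\left(-4\right) 8 \frac{1}{-3 + 8} - 3\right) = - 13 \left(\left(-4\right) 8 \cdot \frac{1}{5} - 3\right) = - 13 \left(- \frac{32}{5} - 3\right) = \left(-13\right) \left(- \frac{47}{5}\right) = \frac{611}{5}$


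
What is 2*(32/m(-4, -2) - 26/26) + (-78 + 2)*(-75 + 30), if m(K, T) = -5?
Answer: 17026/5 ≈ 3405.2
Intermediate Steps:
2*(32/m(-4, -2) - 26/26) + (-78 + 2)*(-75 + 30) = 2*(32/(-5) - 26/26) + (-78 + 2)*(-75 + 30) = 2*(32*(-⅕) - 26*1/26) - 76*(-45) = 2*(-32/5 - 1) + 3420 = 2*(-37/5) + 3420 = -74/5 + 3420 = 17026/5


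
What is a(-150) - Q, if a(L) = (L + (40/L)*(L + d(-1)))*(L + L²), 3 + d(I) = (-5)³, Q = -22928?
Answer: -1672692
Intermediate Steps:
d(I) = -128 (d(I) = -3 + (-5)³ = -3 - 125 = -128)
a(L) = (L + L²)*(L + 40*(-128 + L)/L) (a(L) = (L + (40/L)*(L - 128))*(L + L²) = (L + (40/L)*(-128 + L))*(L + L²) = (L + 40*(-128 + L)/L)*(L + L²) = (L + L²)*(L + 40*(-128 + L)/L))
a(-150) - Q = (-5120 + (-150)³ - 5080*(-150) + 41*(-150)²) - 1*(-22928) = (-5120 - 3375000 + 762000 + 41*22500) + 22928 = (-5120 - 3375000 + 762000 + 922500) + 22928 = -1695620 + 22928 = -1672692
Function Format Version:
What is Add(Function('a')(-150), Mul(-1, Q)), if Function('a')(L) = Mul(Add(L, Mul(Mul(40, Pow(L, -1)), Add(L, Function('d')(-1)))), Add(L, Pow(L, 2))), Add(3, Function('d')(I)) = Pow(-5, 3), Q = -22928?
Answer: -1672692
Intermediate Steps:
Function('d')(I) = -128 (Function('d')(I) = Add(-3, Pow(-5, 3)) = Add(-3, -125) = -128)
Function('a')(L) = Mul(Add(L, Pow(L, 2)), Add(L, Mul(40, Pow(L, -1), Add(-128, L)))) (Function('a')(L) = Mul(Add(L, Mul(Mul(40, Pow(L, -1)), Add(L, -128))), Add(L, Pow(L, 2))) = Mul(Add(L, Mul(Mul(40, Pow(L, -1)), Add(-128, L))), Add(L, Pow(L, 2))) = Mul(Add(L, Mul(40, Pow(L, -1), Add(-128, L))), Add(L, Pow(L, 2))) = Mul(Add(L, Pow(L, 2)), Add(L, Mul(40, Pow(L, -1), Add(-128, L)))))
Add(Function('a')(-150), Mul(-1, Q)) = Add(Add(-5120, Pow(-150, 3), Mul(-5080, -150), Mul(41, Pow(-150, 2))), Mul(-1, -22928)) = Add(Add(-5120, -3375000, 762000, Mul(41, 22500)), 22928) = Add(Add(-5120, -3375000, 762000, 922500), 22928) = Add(-1695620, 22928) = -1672692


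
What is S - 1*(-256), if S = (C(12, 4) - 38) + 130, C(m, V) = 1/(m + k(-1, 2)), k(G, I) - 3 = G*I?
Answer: 4525/13 ≈ 348.08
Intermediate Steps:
k(G, I) = 3 + G*I
C(m, V) = 1/(1 + m) (C(m, V) = 1/(m + (3 - 1*2)) = 1/(m + (3 - 2)) = 1/(m + 1) = 1/(1 + m))
S = 1197/13 (S = (1/(1 + 12) - 38) + 130 = (1/13 - 38) + 130 = -493/13 + 130 = 1197/13 ≈ 92.077)
S - 1*(-256) = 1197/13 - 1*(-256) = 1197/13 + 256 = 4525/13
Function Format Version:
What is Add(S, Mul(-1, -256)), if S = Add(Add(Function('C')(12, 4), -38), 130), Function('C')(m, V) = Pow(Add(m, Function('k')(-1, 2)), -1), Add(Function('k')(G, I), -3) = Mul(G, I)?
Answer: Rational(4525, 13) ≈ 348.08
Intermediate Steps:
Function('k')(G, I) = Add(3, Mul(G, I))
Function('C')(m, V) = Pow(Add(1, m), -1) (Function('C')(m, V) = Pow(Add(m, Add(3, Mul(-1, 2))), -1) = Pow(Add(m, Add(3, -2)), -1) = Pow(Add(m, 1), -1) = Pow(Add(1, m), -1))
S = Rational(1197, 13) (S = Add(Add(Pow(Add(1, 12), -1), -38), 130) = Add(Add(Pow(13, -1), -38), 130) = Add(Add(Rational(1, 13), -38), 130) = Add(Rational(-493, 13), 130) = Rational(1197, 13) ≈ 92.077)
Add(S, Mul(-1, -256)) = Add(Rational(1197, 13), Mul(-1, -256)) = Add(Rational(1197, 13), 256) = Rational(4525, 13)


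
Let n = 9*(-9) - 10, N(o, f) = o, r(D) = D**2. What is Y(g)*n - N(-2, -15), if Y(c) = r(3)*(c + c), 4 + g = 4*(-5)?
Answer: 39314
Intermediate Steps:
g = -24 (g = -4 + 4*(-5) = -4 - 20 = -24)
Y(c) = 18*c (Y(c) = 3**2*(c + c) = 9*(2*c) = 18*c)
n = -91 (n = -81 - 10 = -91)
Y(g)*n - N(-2, -15) = (18*(-24))*(-91) - 1*(-2) = -432*(-91) + 2 = 39312 + 2 = 39314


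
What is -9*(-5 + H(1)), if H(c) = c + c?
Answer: 27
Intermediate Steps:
H(c) = 2*c
-9*(-5 + H(1)) = -9*(-5 + 2*1) = -9*(-5 + 2) = -9*(-3) = 27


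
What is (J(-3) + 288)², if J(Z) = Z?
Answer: 81225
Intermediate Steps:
(J(-3) + 288)² = (-3 + 288)² = 285² = 81225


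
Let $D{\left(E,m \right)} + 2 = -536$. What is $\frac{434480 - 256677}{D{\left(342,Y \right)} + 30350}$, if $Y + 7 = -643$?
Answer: $\frac{177803}{29812} \approx 5.9641$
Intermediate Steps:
$Y = -650$ ($Y = -7 - 643 = -650$)
$D{\left(E,m \right)} = -538$ ($D{\left(E,m \right)} = -2 - 536 = -538$)
$\frac{434480 - 256677}{D{\left(342,Y \right)} + 30350} = \frac{434480 - 256677}{-538 + 30350} = \frac{177803}{29812}$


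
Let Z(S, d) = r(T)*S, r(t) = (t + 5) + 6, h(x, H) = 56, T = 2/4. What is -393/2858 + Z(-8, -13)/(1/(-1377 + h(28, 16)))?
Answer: 347338063/2858 ≈ 1.2153e+5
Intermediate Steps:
T = ½ (T = 2*(¼) = ½ ≈ 0.50000)
r(t) = 11 + t (r(t) = (5 + t) + 6 = 11 + t)
Z(S, d) = 23*S/2 (Z(S, d) = (11 + ½)*S = 23*S/2)
-393/2858 + Z(-8, -13)/(1/(-1377 + h(28, 16))) = -393/2858 + ((23/2)*(-8))/(1/(-1377 + 56)) = -393*1/2858 - 92/(1/(-1321)) = -393/2858 - 92/(-1/1321) = -393/2858 - 92*(-1321) = -393/2858 + 121532 = 347338063/2858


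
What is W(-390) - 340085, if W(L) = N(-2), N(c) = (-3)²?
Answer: -340076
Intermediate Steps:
N(c) = 9
W(L) = 9
W(-390) - 340085 = 9 - 340085 = -340076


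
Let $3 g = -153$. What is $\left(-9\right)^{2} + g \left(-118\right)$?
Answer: $6099$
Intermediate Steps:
$g = -51$ ($g = \frac{1}{3} \left(-153\right) = -51$)
$\left(-9\right)^{2} + g \left(-118\right) = \left(-9\right)^{2} - -6018 = 81 + 6018 = 6099$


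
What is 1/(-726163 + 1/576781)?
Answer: -576781/418837021302 ≈ -1.3771e-6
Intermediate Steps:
1/(-726163 + 1/576781) = 1/(-418837021302/576781) = -576781/418837021302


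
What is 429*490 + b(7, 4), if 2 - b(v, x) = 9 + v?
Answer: 210196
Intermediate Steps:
b(v, x) = -7 - v (b(v, x) = 2 - (9 + v) = 2 + (-9 - v) = -7 - v)
429*490 + b(7, 4) = 429*490 + (-7 - 1*7) = 210210 + (-7 - 7) = 210210 - 14 = 210196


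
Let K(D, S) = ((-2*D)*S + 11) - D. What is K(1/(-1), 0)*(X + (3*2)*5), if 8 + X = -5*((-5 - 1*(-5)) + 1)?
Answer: 204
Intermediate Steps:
K(D, S) = 11 - D - 2*D*S (K(D, S) = (-2*D*S + 11) - D = (11 - 2*D*S) - D = 11 - D - 2*D*S)
X = -13 (X = -8 - 5*((-5 - 1*(-5)) + 1) = -8 - 5*((-5 + 5) + 1) = -8 - 5*(0 + 1) = -8 - 5*1 = -8 - 5 = -13)
K(1/(-1), 0)*(X + (3*2)*5) = (11 - 1/(-1) - 2*0/(-1))*(-13 + (3*2)*5) = (11 - 1*(-1) - 2*(-1)*0)*(-13 + 6*5) = (11 + 1 + 0)*(-13 + 30) = 12*17 = 204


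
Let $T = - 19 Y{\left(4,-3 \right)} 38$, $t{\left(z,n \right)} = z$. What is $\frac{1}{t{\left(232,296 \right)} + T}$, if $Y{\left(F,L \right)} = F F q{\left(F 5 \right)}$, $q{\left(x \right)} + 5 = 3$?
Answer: $\frac{1}{23336} \approx 4.2852 \cdot 10^{-5}$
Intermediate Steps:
$q{\left(x \right)} = -2$ ($q{\left(x \right)} = -5 + 3 = -2$)
$Y{\left(F,L \right)} = - 2 F^{2}$ ($Y{\left(F,L \right)} = F F \left(-2\right) = F^{2} \left(-2\right) = - 2 F^{2}$)
$T = 23104$ ($T = - 19 \left(- 2 \cdot 4^{2}\right) 38 = - 19 \left(\left(-2\right) 16\right) 38 = \left(-19\right) \left(-32\right) 38 = 608 \cdot 38 = 23104$)
$\frac{1}{t{\left(232,296 \right)} + T} = \frac{1}{232 + 23104} = \frac{1}{23336}$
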